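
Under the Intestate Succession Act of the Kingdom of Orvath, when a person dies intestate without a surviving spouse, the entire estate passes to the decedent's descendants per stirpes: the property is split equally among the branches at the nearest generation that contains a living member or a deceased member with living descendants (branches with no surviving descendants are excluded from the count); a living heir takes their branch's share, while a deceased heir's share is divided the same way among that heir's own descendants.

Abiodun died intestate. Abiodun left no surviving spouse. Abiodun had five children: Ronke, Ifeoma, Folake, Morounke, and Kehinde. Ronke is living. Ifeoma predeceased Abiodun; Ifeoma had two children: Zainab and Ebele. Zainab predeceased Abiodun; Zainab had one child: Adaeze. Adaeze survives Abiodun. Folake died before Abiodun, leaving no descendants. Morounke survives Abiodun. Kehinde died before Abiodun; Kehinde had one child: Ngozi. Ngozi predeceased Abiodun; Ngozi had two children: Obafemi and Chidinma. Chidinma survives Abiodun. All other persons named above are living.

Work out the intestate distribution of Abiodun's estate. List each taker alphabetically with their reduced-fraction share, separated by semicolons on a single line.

There is no surviving spouse, so the entire estate passes to Abiodun's descendants per stirpes.
Folake left no surviving issue, so that branch lapses and is disregarded.
The estate is divided into 4 equal shares of 1/4 among Ronke, Ifeoma, Morounke, Kehinde.
Ronke is living and takes 1/4.
Ifeoma predeceased; the 1/4 allotted to Ifeoma's branch passes to Ifeoma's issue by representation.
The 1/4 is divided into 2 equal shares of 1/8 among Zainab, Ebele.
Zainab predeceased; the 1/8 allotted to Zainab's branch passes to Zainab's issue by representation.
Adaeze is the sole taker at this level and receives the full 1/8.
Ebele is living and takes 1/8.
Morounke is living and takes 1/4.
Kehinde predeceased; the 1/4 allotted to Kehinde's branch passes to Kehinde's issue by representation.
Ngozi's line is the sole branch at this level, so the full 1/4 passes to Ngozi's issue by representation.
The 1/4 is divided into 2 equal shares of 1/8 among Obafemi, Chidinma.
Obafemi is living and takes 1/8.
Chidinma is living and takes 1/8.

Adaeze 1/8; Chidinma 1/8; Ebele 1/8; Morounke 1/4; Obafemi 1/8; Ronke 1/4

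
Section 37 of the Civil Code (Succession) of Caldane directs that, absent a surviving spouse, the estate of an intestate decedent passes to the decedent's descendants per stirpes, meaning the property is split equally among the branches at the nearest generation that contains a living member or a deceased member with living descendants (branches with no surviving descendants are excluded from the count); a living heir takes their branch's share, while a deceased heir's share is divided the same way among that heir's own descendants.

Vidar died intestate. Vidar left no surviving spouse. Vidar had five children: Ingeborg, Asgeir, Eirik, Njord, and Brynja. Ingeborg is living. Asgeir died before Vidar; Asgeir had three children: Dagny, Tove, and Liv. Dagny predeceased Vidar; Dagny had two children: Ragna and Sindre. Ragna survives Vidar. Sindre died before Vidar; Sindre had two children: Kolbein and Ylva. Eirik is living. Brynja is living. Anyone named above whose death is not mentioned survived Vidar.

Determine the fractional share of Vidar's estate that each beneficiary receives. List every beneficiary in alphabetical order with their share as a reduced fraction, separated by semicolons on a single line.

There is no surviving spouse, so the entire estate passes to Vidar's descendants per stirpes.
The estate is divided into 5 equal shares of 1/5 among Ingeborg, Asgeir, Eirik, Njord, Brynja.
Ingeborg is living and takes 1/5.
Asgeir predeceased; the 1/5 allotted to Asgeir's branch passes to Asgeir's issue by representation.
The 1/5 is divided into 3 equal shares of 1/15 among Dagny, Tove, Liv.
Dagny predeceased; the 1/15 allotted to Dagny's branch passes to Dagny's issue by representation.
The 1/15 is divided into 2 equal shares of 1/30 among Ragna, Sindre.
Ragna is living and takes 1/30.
Sindre predeceased; the 1/30 allotted to Sindre's branch passes to Sindre's issue by representation.
The 1/30 is divided into 2 equal shares of 1/60 among Kolbein, Ylva.
Kolbein is living and takes 1/60.
Ylva is living and takes 1/60.
Tove is living and takes 1/15.
Liv is living and takes 1/15.
Eirik is living and takes 1/5.
Njord is living and takes 1/5.
Brynja is living and takes 1/5.

Brynja 1/5; Eirik 1/5; Ingeborg 1/5; Kolbein 1/60; Liv 1/15; Njord 1/5; Ragna 1/30; Tove 1/15; Ylva 1/60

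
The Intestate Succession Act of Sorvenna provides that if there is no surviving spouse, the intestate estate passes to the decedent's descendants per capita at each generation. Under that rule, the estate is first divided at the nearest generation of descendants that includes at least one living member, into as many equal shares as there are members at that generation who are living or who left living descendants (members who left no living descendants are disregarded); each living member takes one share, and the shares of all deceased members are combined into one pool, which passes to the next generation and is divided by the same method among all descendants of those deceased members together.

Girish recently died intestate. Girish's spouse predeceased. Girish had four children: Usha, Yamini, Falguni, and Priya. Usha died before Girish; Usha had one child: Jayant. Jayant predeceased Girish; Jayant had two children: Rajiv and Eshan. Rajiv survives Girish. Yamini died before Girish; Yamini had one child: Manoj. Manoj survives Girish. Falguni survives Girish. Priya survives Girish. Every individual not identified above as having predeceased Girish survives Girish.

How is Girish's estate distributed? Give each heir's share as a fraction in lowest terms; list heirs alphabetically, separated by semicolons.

Eshan 1/8; Falguni 1/4; Manoj 1/4; Priya 1/4; Rajiv 1/8

There is no surviving spouse, so the entire estate passes to Girish's descendants per capita at each generation.
At generation 1 (Usha, Yamini, Falguni, Priya) there are 4 shares of (1)/4 = 1/4 each.
Living: Falguni and Priya — each takes 1/4.
Deceased: Usha and Yamini. Their combined 1/2 is pooled and carried to generation 2.
At generation 2 (Jayant, Manoj) there are 2 shares of (1/2)/2 = 1/4 each.
Living: Manoj — each takes 1/4.
Deceased: Jayant. That 1/4 share is carried to generation 3.
At generation 3 (Rajiv, Eshan) there are 2 shares of (1/4)/2 = 1/8 each.
Living: Rajiv and Eshan — each takes 1/8.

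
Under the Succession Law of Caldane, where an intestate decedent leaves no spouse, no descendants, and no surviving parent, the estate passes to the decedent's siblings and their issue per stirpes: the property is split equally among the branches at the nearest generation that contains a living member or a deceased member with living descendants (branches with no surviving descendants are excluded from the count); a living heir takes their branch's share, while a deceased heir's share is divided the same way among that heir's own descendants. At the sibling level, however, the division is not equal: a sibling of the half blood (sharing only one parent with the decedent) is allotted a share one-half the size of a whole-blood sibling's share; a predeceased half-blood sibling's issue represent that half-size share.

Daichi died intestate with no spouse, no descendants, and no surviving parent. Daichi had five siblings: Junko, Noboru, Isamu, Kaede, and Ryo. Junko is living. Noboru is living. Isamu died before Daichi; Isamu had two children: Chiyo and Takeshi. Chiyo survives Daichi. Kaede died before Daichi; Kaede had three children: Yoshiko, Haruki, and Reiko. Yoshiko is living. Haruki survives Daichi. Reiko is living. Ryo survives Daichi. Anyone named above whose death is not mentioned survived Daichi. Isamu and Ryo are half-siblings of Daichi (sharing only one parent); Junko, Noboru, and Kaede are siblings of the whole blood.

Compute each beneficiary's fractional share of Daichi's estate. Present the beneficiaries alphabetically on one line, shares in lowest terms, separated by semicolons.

Chiyo 1/16; Haruki 1/12; Junko 1/4; Noboru 1/4; Reiko 1/12; Ryo 1/8; Takeshi 1/16; Yoshiko 1/12

No spouse, descendants, or parent survives, so the estate passes to Daichi's siblings per stirpes.
Half-blood siblings count for one-half the weight of whole-blood siblings at the initial division.
Dividing 1 in proportion to weights (total weight 4): Junko (weight 1) → 1/4; Noboru (weight 1) → 1/4; Isamu (weight 1/2) → 1/8; Kaede (weight 1) → 1/4; Ryo (weight 1/2) → 1/8.
Junko is living and takes 1/4.
Noboru is living and takes 1/4.
Isamu predeceased; the 1/8 allotted to Isamu's branch passes to Isamu's issue by representation.
The 1/8 is divided into 2 equal shares of 1/16 among Chiyo, Takeshi.
Chiyo is living and takes 1/16.
Takeshi is living and takes 1/16.
Kaede predeceased; the 1/4 allotted to Kaede's branch passes to Kaede's issue by representation.
The 1/4 is divided into 3 equal shares of 1/12 among Yoshiko, Haruki, Reiko.
Yoshiko is living and takes 1/12.
Haruki is living and takes 1/12.
Reiko is living and takes 1/12.
Ryo is living and takes 1/8.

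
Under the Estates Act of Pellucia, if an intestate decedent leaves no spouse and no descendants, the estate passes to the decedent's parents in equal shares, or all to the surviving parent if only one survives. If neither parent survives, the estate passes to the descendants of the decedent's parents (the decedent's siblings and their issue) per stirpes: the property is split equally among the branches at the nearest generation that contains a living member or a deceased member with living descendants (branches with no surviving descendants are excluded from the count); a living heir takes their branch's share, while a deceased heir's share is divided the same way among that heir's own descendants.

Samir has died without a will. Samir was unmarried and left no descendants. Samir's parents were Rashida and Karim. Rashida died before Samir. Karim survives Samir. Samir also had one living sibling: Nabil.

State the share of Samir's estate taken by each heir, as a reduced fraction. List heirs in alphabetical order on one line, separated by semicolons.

Karim 1

Only one parent, Karim, survives, so Karim takes the entire estate. The siblings take nothing because a surviving parent has priority.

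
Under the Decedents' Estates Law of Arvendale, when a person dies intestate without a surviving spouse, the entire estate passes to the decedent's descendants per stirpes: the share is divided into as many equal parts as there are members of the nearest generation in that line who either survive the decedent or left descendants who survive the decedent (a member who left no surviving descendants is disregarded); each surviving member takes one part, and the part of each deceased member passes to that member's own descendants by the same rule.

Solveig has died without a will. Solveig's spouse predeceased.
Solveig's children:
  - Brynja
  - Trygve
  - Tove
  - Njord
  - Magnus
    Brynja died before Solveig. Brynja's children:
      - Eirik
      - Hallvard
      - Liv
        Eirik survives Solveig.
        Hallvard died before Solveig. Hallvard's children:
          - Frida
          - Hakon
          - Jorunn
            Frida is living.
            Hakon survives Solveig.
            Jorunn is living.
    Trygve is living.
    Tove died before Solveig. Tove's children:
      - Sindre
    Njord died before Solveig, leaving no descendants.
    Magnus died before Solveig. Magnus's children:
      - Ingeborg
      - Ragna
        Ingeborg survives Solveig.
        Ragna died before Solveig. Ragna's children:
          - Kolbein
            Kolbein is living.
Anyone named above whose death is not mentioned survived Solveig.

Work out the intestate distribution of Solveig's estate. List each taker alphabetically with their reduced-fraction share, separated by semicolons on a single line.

Eirik 1/12; Frida 1/36; Hakon 1/36; Ingeborg 1/8; Jorunn 1/36; Kolbein 1/8; Liv 1/12; Sindre 1/4; Trygve 1/4

There is no surviving spouse, so the entire estate passes to Solveig's descendants per stirpes.
Njord left no surviving issue, so that branch lapses and is disregarded.
The estate is divided into 4 equal shares of 1/4 among Brynja, Trygve, Tove, Magnus.
Brynja predeceased; the 1/4 allotted to Brynja's branch passes to Brynja's issue by representation.
The 1/4 is divided into 3 equal shares of 1/12 among Eirik, Hallvard, Liv.
Eirik is living and takes 1/12.
Hallvard predeceased; the 1/12 allotted to Hallvard's branch passes to Hallvard's issue by representation.
The 1/12 is divided into 3 equal shares of 1/36 among Frida, Hakon, Jorunn.
Frida is living and takes 1/36.
Hakon is living and takes 1/36.
Jorunn is living and takes 1/36.
Liv is living and takes 1/12.
Trygve is living and takes 1/4.
Tove predeceased; the 1/4 allotted to Tove's branch passes to Tove's issue by representation.
Sindre is the sole taker at this level and receives the full 1/4.
Magnus predeceased; the 1/4 allotted to Magnus's branch passes to Magnus's issue by representation.
The 1/4 is divided into 2 equal shares of 1/8 among Ingeborg, Ragna.
Ingeborg is living and takes 1/8.
Ragna predeceased; the 1/8 allotted to Ragna's branch passes to Ragna's issue by representation.
Kolbein is the sole taker at this level and receives the full 1/8.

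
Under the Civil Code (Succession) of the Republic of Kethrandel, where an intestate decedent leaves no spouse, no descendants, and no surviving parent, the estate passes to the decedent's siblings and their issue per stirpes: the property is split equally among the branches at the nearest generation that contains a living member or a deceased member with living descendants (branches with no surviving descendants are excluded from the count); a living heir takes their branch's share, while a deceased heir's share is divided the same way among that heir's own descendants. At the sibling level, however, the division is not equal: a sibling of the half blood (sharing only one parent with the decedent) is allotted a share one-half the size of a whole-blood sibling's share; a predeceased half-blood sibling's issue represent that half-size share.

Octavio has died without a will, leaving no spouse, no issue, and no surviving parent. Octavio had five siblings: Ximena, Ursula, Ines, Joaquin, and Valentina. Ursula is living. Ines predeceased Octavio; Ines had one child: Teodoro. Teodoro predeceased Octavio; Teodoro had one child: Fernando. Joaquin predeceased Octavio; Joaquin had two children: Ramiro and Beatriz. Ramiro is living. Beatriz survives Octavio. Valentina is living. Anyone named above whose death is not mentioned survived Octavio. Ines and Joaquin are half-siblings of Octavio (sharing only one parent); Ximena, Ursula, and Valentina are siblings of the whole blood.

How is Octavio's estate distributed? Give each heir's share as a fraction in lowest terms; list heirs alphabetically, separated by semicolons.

No spouse, descendants, or parent survives, so the estate passes to Octavio's siblings per stirpes.
Half-blood siblings count for one-half the weight of whole-blood siblings at the initial division.
Dividing 1 in proportion to weights (total weight 4): Ximena (weight 1) → 1/4; Ursula (weight 1) → 1/4; Ines (weight 1/2) → 1/8; Joaquin (weight 1/2) → 1/8; Valentina (weight 1) → 1/4.
Ximena is living and takes 1/4.
Ursula is living and takes 1/4.
Ines predeceased; the 1/8 allotted to Ines's branch passes to Ines's issue by representation.
Teodoro's line is the sole branch at this level, so the full 1/8 passes to Teodoro's issue by representation.
Fernando is the sole taker at this level and receives the full 1/8.
Joaquin predeceased; the 1/8 allotted to Joaquin's branch passes to Joaquin's issue by representation.
The 1/8 is divided into 2 equal shares of 1/16 among Ramiro, Beatriz.
Ramiro is living and takes 1/16.
Beatriz is living and takes 1/16.
Valentina is living and takes 1/4.

Beatriz 1/16; Fernando 1/8; Ramiro 1/16; Ursula 1/4; Valentina 1/4; Ximena 1/4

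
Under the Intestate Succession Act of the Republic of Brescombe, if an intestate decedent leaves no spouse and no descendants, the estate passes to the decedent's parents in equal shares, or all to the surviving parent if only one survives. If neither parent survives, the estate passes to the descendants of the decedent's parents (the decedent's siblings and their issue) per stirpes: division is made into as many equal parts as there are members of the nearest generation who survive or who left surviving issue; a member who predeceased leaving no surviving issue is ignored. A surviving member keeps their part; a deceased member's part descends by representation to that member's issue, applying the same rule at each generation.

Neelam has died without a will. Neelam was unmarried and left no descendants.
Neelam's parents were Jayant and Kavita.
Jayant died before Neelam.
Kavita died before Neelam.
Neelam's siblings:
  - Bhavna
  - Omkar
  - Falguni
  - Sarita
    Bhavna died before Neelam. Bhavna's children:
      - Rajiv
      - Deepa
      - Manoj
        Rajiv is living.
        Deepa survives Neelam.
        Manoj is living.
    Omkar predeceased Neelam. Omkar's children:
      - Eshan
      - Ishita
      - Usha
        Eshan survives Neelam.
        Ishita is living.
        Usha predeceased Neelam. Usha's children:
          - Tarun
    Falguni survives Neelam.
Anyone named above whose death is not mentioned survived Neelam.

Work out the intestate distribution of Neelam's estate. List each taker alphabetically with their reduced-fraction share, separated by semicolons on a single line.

Deepa 1/12; Eshan 1/12; Falguni 1/4; Ishita 1/12; Manoj 1/12; Rajiv 1/12; Sarita 1/4; Tarun 1/12

Neither parent survives and there are no descendants, so the estate passes to Neelam's siblings and their issue per stirpes.
The estate is divided into 4 equal shares of 1/4 among Bhavna, Omkar, Falguni, Sarita.
Bhavna predeceased; the 1/4 allotted to Bhavna's branch passes to Bhavna's issue by representation.
The 1/4 is divided into 3 equal shares of 1/12 among Rajiv, Deepa, Manoj.
Rajiv is living and takes 1/12.
Deepa is living and takes 1/12.
Manoj is living and takes 1/12.
Omkar predeceased; the 1/4 allotted to Omkar's branch passes to Omkar's issue by representation.
The 1/4 is divided into 3 equal shares of 1/12 among Eshan, Ishita, Usha.
Eshan is living and takes 1/12.
Ishita is living and takes 1/12.
Usha predeceased; the 1/12 allotted to Usha's branch passes to Usha's issue by representation.
Tarun is the sole taker at this level and receives the full 1/12.
Falguni is living and takes 1/4.
Sarita is living and takes 1/4.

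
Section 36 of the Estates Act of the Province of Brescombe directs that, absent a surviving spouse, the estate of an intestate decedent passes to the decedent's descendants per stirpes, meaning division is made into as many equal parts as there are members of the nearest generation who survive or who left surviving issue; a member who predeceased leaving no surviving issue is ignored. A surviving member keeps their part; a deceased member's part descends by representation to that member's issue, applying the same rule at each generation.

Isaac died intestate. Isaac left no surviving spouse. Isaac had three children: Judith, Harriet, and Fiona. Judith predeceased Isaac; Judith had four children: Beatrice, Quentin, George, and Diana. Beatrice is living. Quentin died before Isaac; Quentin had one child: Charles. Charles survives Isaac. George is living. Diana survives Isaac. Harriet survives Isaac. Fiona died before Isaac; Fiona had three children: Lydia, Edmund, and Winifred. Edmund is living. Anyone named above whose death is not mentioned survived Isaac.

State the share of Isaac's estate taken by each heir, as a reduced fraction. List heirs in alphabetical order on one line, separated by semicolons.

There is no surviving spouse, so the entire estate passes to Isaac's descendants per stirpes.
The estate is divided into 3 equal shares of 1/3 among Judith, Harriet, Fiona.
Judith predeceased; the 1/3 allotted to Judith's branch passes to Judith's issue by representation.
The 1/3 is divided into 4 equal shares of 1/12 among Beatrice, Quentin, George, Diana.
Beatrice is living and takes 1/12.
Quentin predeceased; the 1/12 allotted to Quentin's branch passes to Quentin's issue by representation.
Charles is the sole taker at this level and receives the full 1/12.
George is living and takes 1/12.
Diana is living and takes 1/12.
Harriet is living and takes 1/3.
Fiona predeceased; the 1/3 allotted to Fiona's branch passes to Fiona's issue by representation.
The 1/3 is divided into 3 equal shares of 1/9 among Lydia, Edmund, Winifred.
Lydia is living and takes 1/9.
Edmund is living and takes 1/9.
Winifred is living and takes 1/9.

Beatrice 1/12; Charles 1/12; Diana 1/12; Edmund 1/9; George 1/12; Harriet 1/3; Lydia 1/9; Winifred 1/9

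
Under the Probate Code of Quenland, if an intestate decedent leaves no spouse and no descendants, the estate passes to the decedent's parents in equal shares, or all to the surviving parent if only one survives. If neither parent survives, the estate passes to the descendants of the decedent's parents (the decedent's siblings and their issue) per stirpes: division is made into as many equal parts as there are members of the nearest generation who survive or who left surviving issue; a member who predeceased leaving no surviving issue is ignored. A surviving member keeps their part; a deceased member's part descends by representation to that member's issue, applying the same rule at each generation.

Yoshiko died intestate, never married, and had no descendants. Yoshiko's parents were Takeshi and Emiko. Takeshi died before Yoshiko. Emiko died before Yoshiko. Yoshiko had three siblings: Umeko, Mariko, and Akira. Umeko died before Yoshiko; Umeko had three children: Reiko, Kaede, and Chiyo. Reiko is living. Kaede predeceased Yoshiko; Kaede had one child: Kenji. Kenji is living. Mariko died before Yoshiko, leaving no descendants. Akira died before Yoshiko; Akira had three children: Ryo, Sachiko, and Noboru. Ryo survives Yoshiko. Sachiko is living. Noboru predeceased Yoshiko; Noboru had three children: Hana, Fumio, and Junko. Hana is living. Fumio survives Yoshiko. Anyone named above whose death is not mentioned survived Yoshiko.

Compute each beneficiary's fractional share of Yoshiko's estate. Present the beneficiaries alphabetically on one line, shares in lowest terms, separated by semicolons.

Chiyo 1/6; Fumio 1/18; Hana 1/18; Junko 1/18; Kenji 1/6; Reiko 1/6; Ryo 1/6; Sachiko 1/6

Neither parent survives and there are no descendants, so the estate passes to Yoshiko's siblings and their issue per stirpes.
Mariko left no surviving issue, so that branch lapses and is disregarded.
The estate is divided into 2 equal shares of 1/2 among Umeko, Akira.
Umeko predeceased; the 1/2 allotted to Umeko's branch passes to Umeko's issue by representation.
The 1/2 is divided into 3 equal shares of 1/6 among Reiko, Kaede, Chiyo.
Reiko is living and takes 1/6.
Kaede predeceased; the 1/6 allotted to Kaede's branch passes to Kaede's issue by representation.
Kenji is the sole taker at this level and receives the full 1/6.
Chiyo is living and takes 1/6.
Akira predeceased; the 1/2 allotted to Akira's branch passes to Akira's issue by representation.
The 1/2 is divided into 3 equal shares of 1/6 among Ryo, Sachiko, Noboru.
Ryo is living and takes 1/6.
Sachiko is living and takes 1/6.
Noboru predeceased; the 1/6 allotted to Noboru's branch passes to Noboru's issue by representation.
The 1/6 is divided into 3 equal shares of 1/18 among Hana, Fumio, Junko.
Hana is living and takes 1/18.
Fumio is living and takes 1/18.
Junko is living and takes 1/18.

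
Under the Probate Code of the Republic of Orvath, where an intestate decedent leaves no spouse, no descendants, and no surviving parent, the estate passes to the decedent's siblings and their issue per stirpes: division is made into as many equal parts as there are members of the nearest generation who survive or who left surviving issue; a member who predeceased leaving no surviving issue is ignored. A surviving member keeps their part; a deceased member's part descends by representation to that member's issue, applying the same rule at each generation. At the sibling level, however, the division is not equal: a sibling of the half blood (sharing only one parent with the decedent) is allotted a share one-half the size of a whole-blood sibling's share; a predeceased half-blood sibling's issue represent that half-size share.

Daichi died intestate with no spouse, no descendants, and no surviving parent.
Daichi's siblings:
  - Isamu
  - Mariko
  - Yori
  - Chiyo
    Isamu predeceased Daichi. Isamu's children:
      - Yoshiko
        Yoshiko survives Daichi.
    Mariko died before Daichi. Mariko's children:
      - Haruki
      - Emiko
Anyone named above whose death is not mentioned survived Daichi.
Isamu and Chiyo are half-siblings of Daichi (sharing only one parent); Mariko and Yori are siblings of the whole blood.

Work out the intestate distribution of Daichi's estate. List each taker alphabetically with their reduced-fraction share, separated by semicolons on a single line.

Chiyo 1/6; Emiko 1/6; Haruki 1/6; Yori 1/3; Yoshiko 1/6

No spouse, descendants, or parent survives, so the estate passes to Daichi's siblings per stirpes.
Half-blood siblings count for one-half the weight of whole-blood siblings at the initial division.
Dividing 1 in proportion to weights (total weight 3): Isamu (weight 1/2) → 1/6; Mariko (weight 1) → 1/3; Yori (weight 1) → 1/3; Chiyo (weight 1/2) → 1/6.
Isamu predeceased; the 1/6 allotted to Isamu's branch passes to Isamu's issue by representation.
Yoshiko is the sole taker at this level and receives the full 1/6.
Mariko predeceased; the 1/3 allotted to Mariko's branch passes to Mariko's issue by representation.
The 1/3 is divided into 2 equal shares of 1/6 among Haruki, Emiko.
Haruki is living and takes 1/6.
Emiko is living and takes 1/6.
Yori is living and takes 1/3.
Chiyo is living and takes 1/6.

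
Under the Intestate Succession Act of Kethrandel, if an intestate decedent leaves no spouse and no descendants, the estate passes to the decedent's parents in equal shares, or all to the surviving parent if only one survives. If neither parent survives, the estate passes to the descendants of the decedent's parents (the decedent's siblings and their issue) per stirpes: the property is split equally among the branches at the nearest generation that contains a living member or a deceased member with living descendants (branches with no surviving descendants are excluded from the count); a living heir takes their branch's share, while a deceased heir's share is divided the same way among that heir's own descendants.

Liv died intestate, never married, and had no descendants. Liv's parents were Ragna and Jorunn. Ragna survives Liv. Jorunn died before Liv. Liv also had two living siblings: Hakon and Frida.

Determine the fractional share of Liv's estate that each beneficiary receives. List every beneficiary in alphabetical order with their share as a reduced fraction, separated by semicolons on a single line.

Only one parent, Ragna, survives, so Ragna takes the entire estate. The siblings take nothing because a surviving parent has priority.

Ragna 1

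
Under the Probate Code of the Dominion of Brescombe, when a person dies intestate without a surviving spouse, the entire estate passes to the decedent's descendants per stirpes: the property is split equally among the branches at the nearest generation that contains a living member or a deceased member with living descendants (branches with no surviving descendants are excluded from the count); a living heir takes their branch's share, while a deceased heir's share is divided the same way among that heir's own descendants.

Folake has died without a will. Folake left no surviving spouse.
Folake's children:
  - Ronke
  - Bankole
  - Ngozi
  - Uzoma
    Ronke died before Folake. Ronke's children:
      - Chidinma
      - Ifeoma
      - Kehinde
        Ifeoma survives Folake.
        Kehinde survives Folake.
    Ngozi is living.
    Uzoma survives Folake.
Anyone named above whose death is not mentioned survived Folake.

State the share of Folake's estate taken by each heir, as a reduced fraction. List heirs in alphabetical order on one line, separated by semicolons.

There is no surviving spouse, so the entire estate passes to Folake's descendants per stirpes.
The estate is divided into 4 equal shares of 1/4 among Ronke, Bankole, Ngozi, Uzoma.
Ronke predeceased; the 1/4 allotted to Ronke's branch passes to Ronke's issue by representation.
The 1/4 is divided into 3 equal shares of 1/12 among Chidinma, Ifeoma, Kehinde.
Chidinma is living and takes 1/12.
Ifeoma is living and takes 1/12.
Kehinde is living and takes 1/12.
Bankole is living and takes 1/4.
Ngozi is living and takes 1/4.
Uzoma is living and takes 1/4.

Bankole 1/4; Chidinma 1/12; Ifeoma 1/12; Kehinde 1/12; Ngozi 1/4; Uzoma 1/4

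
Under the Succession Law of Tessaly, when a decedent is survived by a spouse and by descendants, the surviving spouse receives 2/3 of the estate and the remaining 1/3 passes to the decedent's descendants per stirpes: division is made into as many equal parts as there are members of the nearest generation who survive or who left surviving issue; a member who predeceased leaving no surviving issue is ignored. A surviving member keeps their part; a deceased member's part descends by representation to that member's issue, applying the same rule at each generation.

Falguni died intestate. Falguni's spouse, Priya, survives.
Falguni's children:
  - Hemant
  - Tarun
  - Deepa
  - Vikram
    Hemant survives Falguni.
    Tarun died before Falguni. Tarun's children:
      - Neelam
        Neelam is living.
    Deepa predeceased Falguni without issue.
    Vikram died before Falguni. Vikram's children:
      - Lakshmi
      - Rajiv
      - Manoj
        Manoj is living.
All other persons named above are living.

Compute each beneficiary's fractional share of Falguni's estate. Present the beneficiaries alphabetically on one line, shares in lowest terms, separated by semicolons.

Priya, as surviving spouse, takes 2/3.
The remaining 1/3 passes to Falguni's descendants per stirpes.
Deepa left no surviving issue, so that branch lapses and is disregarded.
The 1/3 is divided into 3 equal shares of 1/9 among Hemant, Tarun, Vikram.
Hemant is living and takes 1/9.
Tarun predeceased; the 1/9 allotted to Tarun's branch passes to Tarun's issue by representation.
Neelam is the sole taker at this level and receives the full 1/9.
Vikram predeceased; the 1/9 allotted to Vikram's branch passes to Vikram's issue by representation.
The 1/9 is divided into 3 equal shares of 1/27 among Lakshmi, Rajiv, Manoj.
Lakshmi is living and takes 1/27.
Rajiv is living and takes 1/27.
Manoj is living and takes 1/27.

Hemant 1/9; Lakshmi 1/27; Manoj 1/27; Neelam 1/9; Priya 2/3; Rajiv 1/27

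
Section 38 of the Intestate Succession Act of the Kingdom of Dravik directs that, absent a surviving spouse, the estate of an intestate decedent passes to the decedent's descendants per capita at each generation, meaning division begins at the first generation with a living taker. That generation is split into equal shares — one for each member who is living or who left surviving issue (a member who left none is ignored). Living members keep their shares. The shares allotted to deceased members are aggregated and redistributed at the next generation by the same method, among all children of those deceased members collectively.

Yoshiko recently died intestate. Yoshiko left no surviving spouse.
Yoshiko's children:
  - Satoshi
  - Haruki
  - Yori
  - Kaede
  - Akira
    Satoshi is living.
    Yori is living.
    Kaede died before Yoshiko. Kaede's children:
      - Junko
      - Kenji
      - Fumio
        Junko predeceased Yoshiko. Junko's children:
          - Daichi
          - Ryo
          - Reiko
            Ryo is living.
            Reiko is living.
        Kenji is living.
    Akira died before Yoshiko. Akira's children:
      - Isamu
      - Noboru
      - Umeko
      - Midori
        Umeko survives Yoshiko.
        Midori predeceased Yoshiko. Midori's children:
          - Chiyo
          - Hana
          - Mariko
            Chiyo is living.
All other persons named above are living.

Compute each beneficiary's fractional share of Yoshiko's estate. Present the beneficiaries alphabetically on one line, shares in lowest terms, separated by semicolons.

Chiyo 2/105; Daichi 2/105; Fumio 2/35; Hana 2/105; Haruki 1/5; Isamu 2/35; Kenji 2/35; Mariko 2/105; Noboru 2/35; Reiko 2/105; Ryo 2/105; Satoshi 1/5; Umeko 2/35; Yori 1/5

There is no surviving spouse, so the entire estate passes to Yoshiko's descendants per capita at each generation.
At generation 1 (Satoshi, Haruki, Yori, Kaede, Akira) there are 5 shares of (1)/5 = 1/5 each.
Living: Satoshi, Haruki, and Yori — each takes 1/5.
Deceased: Kaede and Akira. Their combined 2/5 is pooled and carried to generation 2.
At generation 2 (Junko, Kenji, Fumio, Isamu, Noboru, Umeko, Midori) there are 7 shares of (2/5)/7 = 2/35 each.
Living: Kenji, Fumio, Isamu, Noboru, and Umeko — each takes 2/35.
Deceased: Junko and Midori. Their combined 4/35 is pooled and carried to generation 3.
At generation 3 (Daichi, Ryo, Reiko, Chiyo, Hana, Mariko) there are 6 shares of (4/35)/6 = 2/105 each.
Living: Daichi, Ryo, Reiko, Chiyo, Hana, and Mariko — each takes 2/105.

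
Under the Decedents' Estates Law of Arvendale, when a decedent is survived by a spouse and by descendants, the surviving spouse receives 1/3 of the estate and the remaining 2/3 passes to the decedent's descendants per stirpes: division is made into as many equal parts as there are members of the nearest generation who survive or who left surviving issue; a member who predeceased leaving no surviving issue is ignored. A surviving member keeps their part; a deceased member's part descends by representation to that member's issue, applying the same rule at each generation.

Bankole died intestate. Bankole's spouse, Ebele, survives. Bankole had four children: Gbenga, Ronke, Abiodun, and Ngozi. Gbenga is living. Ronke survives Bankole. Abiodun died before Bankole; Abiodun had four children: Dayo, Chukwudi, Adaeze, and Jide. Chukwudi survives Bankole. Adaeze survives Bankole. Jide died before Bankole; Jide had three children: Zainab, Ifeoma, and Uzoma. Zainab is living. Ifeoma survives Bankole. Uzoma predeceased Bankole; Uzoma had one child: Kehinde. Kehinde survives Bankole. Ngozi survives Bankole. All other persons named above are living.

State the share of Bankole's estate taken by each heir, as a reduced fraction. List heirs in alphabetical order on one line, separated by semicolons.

Adaeze 1/24; Chukwudi 1/24; Dayo 1/24; Ebele 1/3; Gbenga 1/6; Ifeoma 1/72; Kehinde 1/72; Ngozi 1/6; Ronke 1/6; Zainab 1/72

Ebele, as surviving spouse, takes 1/3.
The remaining 2/3 passes to Bankole's descendants per stirpes.
The 2/3 is divided into 4 equal shares of 1/6 among Gbenga, Ronke, Abiodun, Ngozi.
Gbenga is living and takes 1/6.
Ronke is living and takes 1/6.
Abiodun predeceased; the 1/6 allotted to Abiodun's branch passes to Abiodun's issue by representation.
The 1/6 is divided into 4 equal shares of 1/24 among Dayo, Chukwudi, Adaeze, Jide.
Dayo is living and takes 1/24.
Chukwudi is living and takes 1/24.
Adaeze is living and takes 1/24.
Jide predeceased; the 1/24 allotted to Jide's branch passes to Jide's issue by representation.
The 1/24 is divided into 3 equal shares of 1/72 among Zainab, Ifeoma, Uzoma.
Zainab is living and takes 1/72.
Ifeoma is living and takes 1/72.
Uzoma predeceased; the 1/72 allotted to Uzoma's branch passes to Uzoma's issue by representation.
Kehinde is the sole taker at this level and receives the full 1/72.
Ngozi is living and takes 1/6.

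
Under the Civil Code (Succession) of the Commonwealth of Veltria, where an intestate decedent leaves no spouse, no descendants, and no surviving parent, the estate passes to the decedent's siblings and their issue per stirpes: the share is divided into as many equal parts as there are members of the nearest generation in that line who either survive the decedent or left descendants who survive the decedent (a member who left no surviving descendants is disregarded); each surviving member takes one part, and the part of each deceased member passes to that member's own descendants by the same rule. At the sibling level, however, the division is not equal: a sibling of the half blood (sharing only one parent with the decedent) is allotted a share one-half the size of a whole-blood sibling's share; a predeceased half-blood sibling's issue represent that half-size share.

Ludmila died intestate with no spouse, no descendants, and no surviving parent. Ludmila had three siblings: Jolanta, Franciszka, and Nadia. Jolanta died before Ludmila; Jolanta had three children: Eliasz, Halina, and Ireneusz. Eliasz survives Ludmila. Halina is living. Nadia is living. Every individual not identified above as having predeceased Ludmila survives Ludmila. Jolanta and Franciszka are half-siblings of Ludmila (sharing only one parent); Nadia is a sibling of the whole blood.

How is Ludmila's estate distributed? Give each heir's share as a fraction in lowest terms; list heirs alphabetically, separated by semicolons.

Eliasz 1/12; Franciszka 1/4; Halina 1/12; Ireneusz 1/12; Nadia 1/2

No spouse, descendants, or parent survives, so the estate passes to Ludmila's siblings per stirpes.
Half-blood siblings count for one-half the weight of whole-blood siblings at the initial division.
Dividing 1 in proportion to weights (total weight 2): Jolanta (weight 1/2) → 1/4; Franciszka (weight 1/2) → 1/4; Nadia (weight 1) → 1/2.
Jolanta predeceased; the 1/4 allotted to Jolanta's branch passes to Jolanta's issue by representation.
The 1/4 is divided into 3 equal shares of 1/12 among Eliasz, Halina, Ireneusz.
Eliasz is living and takes 1/12.
Halina is living and takes 1/12.
Ireneusz is living and takes 1/12.
Franciszka is living and takes 1/4.
Nadia is living and takes 1/2.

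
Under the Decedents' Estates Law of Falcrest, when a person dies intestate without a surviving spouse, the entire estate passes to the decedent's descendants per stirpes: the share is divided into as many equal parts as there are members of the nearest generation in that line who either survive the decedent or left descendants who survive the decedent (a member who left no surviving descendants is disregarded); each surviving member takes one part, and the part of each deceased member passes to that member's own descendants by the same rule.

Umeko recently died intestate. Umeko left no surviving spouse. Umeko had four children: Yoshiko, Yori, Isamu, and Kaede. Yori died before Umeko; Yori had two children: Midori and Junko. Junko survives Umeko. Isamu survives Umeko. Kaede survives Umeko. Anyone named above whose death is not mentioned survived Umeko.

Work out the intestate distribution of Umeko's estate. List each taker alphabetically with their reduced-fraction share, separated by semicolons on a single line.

There is no surviving spouse, so the entire estate passes to Umeko's descendants per stirpes.
The estate is divided into 4 equal shares of 1/4 among Yoshiko, Yori, Isamu, Kaede.
Yoshiko is living and takes 1/4.
Yori predeceased; the 1/4 allotted to Yori's branch passes to Yori's issue by representation.
The 1/4 is divided into 2 equal shares of 1/8 among Midori, Junko.
Midori is living and takes 1/8.
Junko is living and takes 1/8.
Isamu is living and takes 1/4.
Kaede is living and takes 1/4.

Isamu 1/4; Junko 1/8; Kaede 1/4; Midori 1/8; Yoshiko 1/4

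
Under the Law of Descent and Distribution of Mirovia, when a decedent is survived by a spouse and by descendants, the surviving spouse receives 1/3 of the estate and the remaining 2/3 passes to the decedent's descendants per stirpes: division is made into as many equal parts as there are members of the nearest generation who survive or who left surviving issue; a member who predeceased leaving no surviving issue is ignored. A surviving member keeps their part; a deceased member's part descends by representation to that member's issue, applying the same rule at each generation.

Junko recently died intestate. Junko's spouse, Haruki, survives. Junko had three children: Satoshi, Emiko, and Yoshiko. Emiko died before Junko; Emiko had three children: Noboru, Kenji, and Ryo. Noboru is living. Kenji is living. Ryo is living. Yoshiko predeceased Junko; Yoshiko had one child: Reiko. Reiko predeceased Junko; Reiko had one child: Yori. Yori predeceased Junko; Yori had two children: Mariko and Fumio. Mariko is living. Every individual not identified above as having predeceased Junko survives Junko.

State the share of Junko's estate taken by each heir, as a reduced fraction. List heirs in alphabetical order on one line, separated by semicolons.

Haruki, as surviving spouse, takes 1/3.
The remaining 2/3 passes to Junko's descendants per stirpes.
The 2/3 is divided into 3 equal shares of 2/9 among Satoshi, Emiko, Yoshiko.
Satoshi is living and takes 2/9.
Emiko predeceased; the 2/9 allotted to Emiko's branch passes to Emiko's issue by representation.
The 2/9 is divided into 3 equal shares of 2/27 among Noboru, Kenji, Ryo.
Noboru is living and takes 2/27.
Kenji is living and takes 2/27.
Ryo is living and takes 2/27.
Yoshiko predeceased; the 2/9 allotted to Yoshiko's branch passes to Yoshiko's issue by representation.
Reiko's line is the sole branch at this level, so the full 2/9 passes to Reiko's issue by representation.
Yori's line is the sole branch at this level, so the full 2/9 passes to Yori's issue by representation.
The 2/9 is divided into 2 equal shares of 1/9 among Mariko, Fumio.
Mariko is living and takes 1/9.
Fumio is living and takes 1/9.

Fumio 1/9; Haruki 1/3; Kenji 2/27; Mariko 1/9; Noboru 2/27; Ryo 2/27; Satoshi 2/9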